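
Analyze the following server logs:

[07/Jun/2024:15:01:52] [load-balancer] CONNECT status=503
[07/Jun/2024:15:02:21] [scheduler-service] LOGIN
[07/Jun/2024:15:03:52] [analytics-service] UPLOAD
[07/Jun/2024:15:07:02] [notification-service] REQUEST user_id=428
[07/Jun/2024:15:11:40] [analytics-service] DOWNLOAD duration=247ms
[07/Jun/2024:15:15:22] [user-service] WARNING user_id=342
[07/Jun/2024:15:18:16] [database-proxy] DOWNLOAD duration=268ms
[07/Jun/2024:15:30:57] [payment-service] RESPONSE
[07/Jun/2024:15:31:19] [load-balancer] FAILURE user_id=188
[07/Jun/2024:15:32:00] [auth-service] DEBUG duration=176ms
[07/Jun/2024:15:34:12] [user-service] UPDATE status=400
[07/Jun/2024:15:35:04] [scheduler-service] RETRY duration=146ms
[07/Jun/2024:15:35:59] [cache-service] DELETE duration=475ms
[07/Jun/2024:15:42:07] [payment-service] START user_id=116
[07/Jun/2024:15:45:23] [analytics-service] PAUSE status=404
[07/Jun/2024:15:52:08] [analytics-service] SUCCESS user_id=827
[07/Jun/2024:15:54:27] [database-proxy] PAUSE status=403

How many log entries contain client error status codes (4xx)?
3

To find matching entries:

1. Pattern to match: client error status codes (4xx)
2. Scan each log entry for the pattern
3. Count matches: 3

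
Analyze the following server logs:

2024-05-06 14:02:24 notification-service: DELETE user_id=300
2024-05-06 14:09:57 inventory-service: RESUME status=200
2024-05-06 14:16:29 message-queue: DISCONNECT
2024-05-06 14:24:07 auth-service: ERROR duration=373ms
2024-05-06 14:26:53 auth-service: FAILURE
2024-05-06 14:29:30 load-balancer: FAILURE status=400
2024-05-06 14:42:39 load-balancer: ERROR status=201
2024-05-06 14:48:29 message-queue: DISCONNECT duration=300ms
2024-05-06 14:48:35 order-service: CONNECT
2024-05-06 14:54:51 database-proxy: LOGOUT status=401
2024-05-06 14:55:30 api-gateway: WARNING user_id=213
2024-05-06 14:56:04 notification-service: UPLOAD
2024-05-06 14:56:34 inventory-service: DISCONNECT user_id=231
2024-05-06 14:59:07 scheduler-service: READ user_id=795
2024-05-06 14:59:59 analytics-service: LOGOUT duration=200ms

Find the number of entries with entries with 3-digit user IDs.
4

To find matching entries:

1. Pattern to match: entries with 3-digit user IDs
2. Scan each log entry for the pattern
3. Count matches: 4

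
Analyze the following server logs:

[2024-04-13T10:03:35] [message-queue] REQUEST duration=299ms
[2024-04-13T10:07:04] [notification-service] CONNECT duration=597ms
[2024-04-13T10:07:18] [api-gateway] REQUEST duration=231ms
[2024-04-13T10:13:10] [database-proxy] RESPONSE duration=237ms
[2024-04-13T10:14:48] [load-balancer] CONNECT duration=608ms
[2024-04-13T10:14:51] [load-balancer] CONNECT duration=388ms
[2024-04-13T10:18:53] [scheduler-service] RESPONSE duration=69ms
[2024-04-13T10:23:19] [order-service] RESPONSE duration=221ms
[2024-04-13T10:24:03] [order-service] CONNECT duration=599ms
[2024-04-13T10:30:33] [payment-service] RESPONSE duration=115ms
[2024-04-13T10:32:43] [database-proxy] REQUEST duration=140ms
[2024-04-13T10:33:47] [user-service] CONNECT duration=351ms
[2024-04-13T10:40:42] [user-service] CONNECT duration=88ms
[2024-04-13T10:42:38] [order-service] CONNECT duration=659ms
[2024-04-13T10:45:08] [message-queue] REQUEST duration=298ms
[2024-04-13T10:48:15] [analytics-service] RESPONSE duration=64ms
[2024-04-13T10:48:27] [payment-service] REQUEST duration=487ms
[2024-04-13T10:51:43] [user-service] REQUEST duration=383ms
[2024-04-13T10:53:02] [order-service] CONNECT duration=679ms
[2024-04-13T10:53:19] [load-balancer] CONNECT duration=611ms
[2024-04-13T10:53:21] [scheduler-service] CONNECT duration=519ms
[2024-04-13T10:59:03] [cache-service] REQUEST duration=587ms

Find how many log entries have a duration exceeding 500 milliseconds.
8

To count timeouts:

1. Threshold: 500ms
2. Extract duration from each log entry
3. Count entries where duration > 500
4. Timeout count: 8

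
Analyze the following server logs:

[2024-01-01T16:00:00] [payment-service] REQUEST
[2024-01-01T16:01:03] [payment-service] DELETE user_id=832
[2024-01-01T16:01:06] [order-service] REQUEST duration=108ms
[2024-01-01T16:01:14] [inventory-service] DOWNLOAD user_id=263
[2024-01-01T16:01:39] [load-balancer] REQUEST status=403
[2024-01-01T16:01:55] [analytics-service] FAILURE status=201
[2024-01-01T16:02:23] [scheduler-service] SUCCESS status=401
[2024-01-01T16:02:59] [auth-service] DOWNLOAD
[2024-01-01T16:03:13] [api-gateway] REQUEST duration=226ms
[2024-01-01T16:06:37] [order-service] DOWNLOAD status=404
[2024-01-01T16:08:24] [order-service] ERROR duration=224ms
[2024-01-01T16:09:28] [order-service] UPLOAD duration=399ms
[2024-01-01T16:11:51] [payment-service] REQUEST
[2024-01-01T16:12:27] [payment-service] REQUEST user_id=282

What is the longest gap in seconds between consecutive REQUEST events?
518

To find the longest gap:

1. Extract all REQUEST events in chronological order
2. Calculate time differences between consecutive events
3. Find the maximum difference
4. Longest gap: 518 seconds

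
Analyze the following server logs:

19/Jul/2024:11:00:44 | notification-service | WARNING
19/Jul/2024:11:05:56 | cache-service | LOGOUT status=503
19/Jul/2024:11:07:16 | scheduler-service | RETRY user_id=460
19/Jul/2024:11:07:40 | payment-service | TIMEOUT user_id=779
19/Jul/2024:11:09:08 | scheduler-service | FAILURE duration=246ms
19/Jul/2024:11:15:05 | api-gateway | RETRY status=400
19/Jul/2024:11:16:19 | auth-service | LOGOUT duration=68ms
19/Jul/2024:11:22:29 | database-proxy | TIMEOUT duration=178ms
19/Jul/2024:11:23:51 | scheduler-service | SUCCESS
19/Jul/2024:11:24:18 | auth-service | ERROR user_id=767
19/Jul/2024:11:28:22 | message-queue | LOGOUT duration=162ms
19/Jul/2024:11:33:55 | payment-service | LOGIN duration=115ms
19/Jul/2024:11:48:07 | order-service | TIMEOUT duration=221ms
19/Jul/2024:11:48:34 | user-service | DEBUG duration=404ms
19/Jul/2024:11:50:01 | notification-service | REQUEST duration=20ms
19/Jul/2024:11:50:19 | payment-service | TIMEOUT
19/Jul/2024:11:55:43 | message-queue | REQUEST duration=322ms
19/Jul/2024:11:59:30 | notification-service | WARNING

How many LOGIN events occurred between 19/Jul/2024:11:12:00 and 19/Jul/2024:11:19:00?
0

To count events in the time window:

1. Window boundaries: 19/Jul/2024:11:12:00 to 19/Jul/2024:11:19:00
2. Filter for LOGIN events within this window
3. Count matching events: 0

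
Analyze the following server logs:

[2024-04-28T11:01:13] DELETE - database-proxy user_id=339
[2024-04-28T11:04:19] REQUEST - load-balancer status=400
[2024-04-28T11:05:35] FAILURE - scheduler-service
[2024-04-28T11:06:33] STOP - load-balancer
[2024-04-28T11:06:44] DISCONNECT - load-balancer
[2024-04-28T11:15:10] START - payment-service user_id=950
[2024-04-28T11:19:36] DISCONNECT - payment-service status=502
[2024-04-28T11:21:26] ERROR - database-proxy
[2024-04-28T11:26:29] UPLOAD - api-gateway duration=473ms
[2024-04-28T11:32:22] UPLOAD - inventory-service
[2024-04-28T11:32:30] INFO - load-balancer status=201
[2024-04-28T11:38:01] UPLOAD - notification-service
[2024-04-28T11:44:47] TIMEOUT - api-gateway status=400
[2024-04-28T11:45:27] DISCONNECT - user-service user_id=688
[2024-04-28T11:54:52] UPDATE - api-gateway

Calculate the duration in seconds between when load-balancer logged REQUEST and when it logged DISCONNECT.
145

To find the time between events:

1. Locate the first REQUEST event for load-balancer: 2024-04-28T11:04:19
2. Locate the first DISCONNECT event for load-balancer: 2024-04-28T11:06:44
3. Calculate the difference: 2024-04-28T11:06:44 - 2024-04-28T11:04:19 = 145 seconds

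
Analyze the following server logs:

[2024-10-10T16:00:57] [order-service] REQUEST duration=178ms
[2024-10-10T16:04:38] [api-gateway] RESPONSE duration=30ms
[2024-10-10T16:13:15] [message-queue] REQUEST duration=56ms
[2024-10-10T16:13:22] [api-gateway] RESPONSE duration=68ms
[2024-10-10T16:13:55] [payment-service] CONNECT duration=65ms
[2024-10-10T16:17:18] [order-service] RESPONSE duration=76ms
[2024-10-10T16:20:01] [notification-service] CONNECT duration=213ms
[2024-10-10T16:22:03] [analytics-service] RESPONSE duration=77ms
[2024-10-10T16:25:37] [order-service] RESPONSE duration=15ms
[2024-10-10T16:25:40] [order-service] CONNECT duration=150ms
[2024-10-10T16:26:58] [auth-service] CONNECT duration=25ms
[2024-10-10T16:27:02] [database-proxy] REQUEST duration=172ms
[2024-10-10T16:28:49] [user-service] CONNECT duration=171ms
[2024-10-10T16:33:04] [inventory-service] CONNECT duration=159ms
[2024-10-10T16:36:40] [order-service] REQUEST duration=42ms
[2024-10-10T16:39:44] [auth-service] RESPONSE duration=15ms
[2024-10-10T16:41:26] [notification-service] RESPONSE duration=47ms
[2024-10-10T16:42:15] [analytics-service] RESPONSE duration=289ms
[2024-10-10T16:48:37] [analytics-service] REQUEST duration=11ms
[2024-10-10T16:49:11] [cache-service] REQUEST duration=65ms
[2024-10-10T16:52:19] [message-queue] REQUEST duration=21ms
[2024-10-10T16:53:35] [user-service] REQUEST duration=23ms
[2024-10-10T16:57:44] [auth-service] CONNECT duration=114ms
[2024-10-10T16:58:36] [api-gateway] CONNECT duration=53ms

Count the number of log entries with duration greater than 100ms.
8

To count timeouts:

1. Threshold: 100ms
2. Extract duration from each log entry
3. Count entries where duration > 100
4. Timeout count: 8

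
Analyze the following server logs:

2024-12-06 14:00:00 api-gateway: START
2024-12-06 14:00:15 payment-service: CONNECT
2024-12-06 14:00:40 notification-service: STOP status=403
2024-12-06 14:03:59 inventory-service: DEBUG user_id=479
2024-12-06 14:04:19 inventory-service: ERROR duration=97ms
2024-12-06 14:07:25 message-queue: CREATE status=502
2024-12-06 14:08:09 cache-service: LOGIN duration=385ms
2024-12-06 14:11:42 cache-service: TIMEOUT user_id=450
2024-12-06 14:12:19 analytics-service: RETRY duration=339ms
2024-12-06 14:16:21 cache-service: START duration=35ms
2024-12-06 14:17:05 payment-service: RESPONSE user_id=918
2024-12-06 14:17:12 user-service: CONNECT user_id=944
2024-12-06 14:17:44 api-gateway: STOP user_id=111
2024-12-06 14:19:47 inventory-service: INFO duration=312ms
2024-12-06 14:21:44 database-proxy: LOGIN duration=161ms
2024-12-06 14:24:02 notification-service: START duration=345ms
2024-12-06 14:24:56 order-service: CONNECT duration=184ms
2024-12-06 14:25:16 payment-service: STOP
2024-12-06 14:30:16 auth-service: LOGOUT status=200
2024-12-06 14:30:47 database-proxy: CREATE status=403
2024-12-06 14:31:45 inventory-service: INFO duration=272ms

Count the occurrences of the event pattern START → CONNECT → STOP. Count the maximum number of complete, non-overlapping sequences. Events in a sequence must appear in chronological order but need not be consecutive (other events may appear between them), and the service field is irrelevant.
3

To count sequences:

1. Look for pattern: START → CONNECT → STOP
2. Greedily scan the log in chronological order, matching each sequence element in turn (ignoring service)
3. Each time the full pattern completes, increment the count and restart matching from the next event
4. Complete non-overlapping sequences found: 3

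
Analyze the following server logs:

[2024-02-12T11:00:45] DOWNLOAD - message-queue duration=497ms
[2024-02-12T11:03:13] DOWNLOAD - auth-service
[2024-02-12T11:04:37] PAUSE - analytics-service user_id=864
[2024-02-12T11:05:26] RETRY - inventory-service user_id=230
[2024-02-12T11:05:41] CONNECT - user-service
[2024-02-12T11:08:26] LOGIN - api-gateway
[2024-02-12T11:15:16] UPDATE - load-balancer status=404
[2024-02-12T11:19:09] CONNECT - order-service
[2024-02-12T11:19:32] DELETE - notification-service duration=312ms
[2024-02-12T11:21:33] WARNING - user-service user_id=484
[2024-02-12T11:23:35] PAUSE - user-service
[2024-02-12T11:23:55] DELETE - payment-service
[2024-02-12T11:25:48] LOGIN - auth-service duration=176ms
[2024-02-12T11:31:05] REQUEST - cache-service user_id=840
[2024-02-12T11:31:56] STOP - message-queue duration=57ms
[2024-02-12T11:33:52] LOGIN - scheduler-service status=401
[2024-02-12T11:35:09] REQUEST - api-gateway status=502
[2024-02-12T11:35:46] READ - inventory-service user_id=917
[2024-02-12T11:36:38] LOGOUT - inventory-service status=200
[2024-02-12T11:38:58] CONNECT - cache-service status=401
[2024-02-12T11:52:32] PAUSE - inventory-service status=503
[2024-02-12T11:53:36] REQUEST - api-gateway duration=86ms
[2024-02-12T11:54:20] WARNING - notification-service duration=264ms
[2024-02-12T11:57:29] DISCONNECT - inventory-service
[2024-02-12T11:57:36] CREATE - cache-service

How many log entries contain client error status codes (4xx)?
3

To find matching entries:

1. Pattern to match: client error status codes (4xx)
2. Scan each log entry for the pattern
3. Count matches: 3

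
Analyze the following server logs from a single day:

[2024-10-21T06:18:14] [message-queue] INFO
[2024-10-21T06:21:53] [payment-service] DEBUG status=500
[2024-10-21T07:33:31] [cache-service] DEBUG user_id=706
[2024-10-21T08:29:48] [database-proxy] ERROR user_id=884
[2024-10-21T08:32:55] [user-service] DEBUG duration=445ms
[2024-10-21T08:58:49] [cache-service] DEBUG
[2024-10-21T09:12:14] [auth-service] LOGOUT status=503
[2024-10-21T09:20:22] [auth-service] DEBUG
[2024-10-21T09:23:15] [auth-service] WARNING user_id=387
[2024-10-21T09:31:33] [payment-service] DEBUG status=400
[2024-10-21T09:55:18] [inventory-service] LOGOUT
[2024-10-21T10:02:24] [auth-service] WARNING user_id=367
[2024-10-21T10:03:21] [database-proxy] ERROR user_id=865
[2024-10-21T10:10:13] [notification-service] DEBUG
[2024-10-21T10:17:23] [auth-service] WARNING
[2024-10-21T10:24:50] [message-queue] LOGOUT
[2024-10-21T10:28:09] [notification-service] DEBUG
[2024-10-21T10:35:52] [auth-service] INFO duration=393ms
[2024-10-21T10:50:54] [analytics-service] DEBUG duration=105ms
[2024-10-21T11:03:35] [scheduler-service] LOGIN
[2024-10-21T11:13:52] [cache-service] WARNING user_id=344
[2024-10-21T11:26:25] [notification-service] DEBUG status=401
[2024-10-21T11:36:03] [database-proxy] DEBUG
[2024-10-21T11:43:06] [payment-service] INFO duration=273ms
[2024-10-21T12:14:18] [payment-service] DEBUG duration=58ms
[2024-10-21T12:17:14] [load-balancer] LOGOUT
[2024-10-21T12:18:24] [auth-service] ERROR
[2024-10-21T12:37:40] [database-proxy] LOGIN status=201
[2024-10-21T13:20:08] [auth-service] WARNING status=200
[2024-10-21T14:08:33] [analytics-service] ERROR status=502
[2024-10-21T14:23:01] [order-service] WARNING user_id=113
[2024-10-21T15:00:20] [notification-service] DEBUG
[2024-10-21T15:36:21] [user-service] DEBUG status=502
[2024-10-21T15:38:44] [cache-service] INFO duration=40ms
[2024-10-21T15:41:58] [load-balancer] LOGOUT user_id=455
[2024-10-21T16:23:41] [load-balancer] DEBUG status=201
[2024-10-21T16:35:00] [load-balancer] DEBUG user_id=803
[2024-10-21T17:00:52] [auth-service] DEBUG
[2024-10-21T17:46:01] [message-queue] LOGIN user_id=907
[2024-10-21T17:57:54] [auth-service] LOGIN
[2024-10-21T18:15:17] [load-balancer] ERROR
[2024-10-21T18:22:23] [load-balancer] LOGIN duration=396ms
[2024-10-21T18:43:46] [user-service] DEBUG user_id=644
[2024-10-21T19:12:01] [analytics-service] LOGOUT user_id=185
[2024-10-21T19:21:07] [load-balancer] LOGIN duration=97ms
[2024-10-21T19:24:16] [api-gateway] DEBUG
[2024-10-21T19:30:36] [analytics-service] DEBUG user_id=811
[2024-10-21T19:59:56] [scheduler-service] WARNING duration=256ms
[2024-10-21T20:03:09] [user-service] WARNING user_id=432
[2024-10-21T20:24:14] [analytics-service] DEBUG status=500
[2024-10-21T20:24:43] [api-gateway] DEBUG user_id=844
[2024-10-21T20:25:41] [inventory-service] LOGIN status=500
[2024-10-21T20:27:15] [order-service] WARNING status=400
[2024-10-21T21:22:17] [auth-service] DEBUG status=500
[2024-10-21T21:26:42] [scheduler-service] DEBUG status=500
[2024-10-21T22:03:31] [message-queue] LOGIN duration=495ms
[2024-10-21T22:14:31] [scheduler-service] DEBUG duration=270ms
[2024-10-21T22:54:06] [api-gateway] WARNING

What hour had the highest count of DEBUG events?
10

To find the peak hour:

1. Group all DEBUG events by hour
2. Count events in each hour
3. Find hour with maximum count
4. Peak hour: 10 (with 3 events)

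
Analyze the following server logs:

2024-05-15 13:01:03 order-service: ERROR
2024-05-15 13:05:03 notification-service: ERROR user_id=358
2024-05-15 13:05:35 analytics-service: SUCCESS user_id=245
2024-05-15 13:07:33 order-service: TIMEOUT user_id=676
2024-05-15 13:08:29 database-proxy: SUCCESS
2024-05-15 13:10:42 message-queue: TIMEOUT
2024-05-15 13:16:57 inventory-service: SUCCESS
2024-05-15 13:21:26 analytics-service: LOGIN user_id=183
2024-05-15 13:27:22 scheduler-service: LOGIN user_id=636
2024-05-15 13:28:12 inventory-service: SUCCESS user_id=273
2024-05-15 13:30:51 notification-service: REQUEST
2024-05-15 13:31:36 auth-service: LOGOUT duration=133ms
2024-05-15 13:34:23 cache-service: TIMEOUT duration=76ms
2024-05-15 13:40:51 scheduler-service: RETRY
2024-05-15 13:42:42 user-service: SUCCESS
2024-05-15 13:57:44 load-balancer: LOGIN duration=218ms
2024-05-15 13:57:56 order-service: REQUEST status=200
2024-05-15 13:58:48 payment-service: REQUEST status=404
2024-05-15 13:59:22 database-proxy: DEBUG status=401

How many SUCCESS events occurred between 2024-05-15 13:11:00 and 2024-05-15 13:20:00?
1

To count events in the time window:

1. Window boundaries: 2024-05-15 13:11:00 to 2024-05-15 13:20:00
2. Filter for SUCCESS events within this window
3. Count matching events: 1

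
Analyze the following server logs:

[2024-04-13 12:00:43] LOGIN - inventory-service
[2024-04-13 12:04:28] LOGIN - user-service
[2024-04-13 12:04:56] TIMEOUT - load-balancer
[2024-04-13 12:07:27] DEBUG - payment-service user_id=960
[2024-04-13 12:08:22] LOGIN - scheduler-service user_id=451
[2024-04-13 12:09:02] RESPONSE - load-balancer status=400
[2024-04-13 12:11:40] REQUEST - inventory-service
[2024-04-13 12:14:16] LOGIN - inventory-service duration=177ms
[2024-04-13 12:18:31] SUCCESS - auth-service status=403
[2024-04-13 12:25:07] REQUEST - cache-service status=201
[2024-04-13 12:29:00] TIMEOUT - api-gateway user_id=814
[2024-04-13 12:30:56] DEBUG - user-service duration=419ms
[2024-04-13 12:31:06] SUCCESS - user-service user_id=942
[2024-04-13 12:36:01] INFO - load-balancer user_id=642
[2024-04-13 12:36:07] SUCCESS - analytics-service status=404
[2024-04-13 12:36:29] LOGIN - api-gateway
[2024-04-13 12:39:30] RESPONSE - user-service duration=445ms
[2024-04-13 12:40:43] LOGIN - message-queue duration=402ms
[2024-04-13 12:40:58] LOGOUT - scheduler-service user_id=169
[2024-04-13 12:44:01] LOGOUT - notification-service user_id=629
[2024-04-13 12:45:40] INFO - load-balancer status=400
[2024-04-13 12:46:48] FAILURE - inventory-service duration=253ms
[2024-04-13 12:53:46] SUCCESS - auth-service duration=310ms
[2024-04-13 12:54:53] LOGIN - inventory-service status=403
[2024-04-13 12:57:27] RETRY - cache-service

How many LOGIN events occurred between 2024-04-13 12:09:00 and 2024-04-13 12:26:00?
1

To count events in the time window:

1. Window boundaries: 2024-04-13 12:09:00 to 2024-04-13 12:26:00
2. Filter for LOGIN events within this window
3. Count matching events: 1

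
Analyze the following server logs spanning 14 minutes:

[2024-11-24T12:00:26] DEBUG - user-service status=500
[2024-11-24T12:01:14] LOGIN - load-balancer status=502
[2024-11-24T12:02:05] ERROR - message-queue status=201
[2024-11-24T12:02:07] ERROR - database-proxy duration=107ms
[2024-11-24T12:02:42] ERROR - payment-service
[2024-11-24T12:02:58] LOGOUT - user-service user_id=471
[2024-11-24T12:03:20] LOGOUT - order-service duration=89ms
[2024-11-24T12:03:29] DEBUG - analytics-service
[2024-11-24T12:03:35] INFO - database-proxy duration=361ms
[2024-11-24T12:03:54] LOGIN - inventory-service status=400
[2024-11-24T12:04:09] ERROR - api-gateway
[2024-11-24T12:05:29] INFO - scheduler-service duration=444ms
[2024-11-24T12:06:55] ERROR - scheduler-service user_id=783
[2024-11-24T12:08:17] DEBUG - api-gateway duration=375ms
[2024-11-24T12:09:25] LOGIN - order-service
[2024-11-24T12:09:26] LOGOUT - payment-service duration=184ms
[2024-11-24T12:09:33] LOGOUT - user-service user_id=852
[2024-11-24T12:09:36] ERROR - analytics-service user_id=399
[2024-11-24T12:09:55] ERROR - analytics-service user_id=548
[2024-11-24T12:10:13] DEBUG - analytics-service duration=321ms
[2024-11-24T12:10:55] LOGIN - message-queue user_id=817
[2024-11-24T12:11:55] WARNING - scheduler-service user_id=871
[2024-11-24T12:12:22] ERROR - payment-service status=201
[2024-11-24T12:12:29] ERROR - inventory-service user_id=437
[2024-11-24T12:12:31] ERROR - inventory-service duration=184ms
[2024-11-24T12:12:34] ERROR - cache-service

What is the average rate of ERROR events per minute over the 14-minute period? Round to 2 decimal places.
0.79

To calculate the rate:

1. Count total ERROR events: 11
2. Total time period: 14 minutes
3. Rate = 11 / 14 = 0.79 events per minute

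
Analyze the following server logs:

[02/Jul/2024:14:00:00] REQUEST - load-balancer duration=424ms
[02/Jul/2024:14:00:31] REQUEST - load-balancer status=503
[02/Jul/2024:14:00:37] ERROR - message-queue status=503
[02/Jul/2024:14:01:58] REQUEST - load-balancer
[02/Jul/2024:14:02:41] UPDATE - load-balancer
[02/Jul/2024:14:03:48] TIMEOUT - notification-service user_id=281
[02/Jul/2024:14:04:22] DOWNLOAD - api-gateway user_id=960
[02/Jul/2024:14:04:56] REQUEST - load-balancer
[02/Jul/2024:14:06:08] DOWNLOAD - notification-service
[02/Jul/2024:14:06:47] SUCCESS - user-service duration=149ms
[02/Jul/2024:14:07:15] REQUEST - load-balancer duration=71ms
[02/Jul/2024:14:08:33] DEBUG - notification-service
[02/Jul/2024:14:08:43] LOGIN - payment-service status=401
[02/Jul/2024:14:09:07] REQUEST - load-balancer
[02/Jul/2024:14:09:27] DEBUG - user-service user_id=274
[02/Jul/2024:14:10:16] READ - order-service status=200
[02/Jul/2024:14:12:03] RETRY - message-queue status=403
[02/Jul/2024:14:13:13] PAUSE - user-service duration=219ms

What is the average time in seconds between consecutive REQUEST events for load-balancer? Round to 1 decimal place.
109.4

To calculate average interval:

1. Find all REQUEST events for load-balancer in order
2. Calculate time gaps between consecutive events
3. Compute mean of gaps: 547 / 5 = 109.4 seconds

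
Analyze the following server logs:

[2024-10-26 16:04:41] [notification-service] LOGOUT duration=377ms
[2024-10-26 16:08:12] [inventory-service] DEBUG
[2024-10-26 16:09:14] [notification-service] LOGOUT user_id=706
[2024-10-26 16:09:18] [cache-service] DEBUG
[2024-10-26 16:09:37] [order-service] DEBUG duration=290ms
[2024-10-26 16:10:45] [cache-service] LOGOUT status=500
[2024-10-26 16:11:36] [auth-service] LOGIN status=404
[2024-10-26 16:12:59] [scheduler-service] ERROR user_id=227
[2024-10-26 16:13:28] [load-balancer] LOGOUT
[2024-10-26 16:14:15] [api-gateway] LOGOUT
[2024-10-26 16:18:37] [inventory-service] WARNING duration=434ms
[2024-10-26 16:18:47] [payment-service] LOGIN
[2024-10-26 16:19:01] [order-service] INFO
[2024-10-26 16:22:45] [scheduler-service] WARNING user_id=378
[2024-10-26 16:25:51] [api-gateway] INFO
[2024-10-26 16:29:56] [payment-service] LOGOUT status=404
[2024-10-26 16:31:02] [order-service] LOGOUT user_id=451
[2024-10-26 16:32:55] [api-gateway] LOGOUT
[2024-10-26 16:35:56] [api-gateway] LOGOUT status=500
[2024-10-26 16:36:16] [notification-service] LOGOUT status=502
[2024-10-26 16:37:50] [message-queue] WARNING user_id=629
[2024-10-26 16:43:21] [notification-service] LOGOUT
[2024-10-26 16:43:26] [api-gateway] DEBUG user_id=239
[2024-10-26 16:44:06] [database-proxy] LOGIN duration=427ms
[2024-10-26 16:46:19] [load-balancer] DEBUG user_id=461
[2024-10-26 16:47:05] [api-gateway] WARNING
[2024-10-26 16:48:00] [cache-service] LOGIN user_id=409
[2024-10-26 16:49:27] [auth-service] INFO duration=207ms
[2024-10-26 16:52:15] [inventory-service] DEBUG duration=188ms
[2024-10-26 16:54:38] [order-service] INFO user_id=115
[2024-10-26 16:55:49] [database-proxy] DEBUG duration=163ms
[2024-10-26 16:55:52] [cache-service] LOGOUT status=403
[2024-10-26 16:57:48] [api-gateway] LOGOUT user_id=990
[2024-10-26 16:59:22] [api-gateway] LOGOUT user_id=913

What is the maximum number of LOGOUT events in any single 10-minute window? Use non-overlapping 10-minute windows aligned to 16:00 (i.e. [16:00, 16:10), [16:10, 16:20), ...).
4

To find the burst window:

1. Divide the log period into non-overlapping 10-minute windows starting at 16:00
2. Count LOGOUT events in each window
3. Find the window with maximum count
4. Maximum events in a window: 4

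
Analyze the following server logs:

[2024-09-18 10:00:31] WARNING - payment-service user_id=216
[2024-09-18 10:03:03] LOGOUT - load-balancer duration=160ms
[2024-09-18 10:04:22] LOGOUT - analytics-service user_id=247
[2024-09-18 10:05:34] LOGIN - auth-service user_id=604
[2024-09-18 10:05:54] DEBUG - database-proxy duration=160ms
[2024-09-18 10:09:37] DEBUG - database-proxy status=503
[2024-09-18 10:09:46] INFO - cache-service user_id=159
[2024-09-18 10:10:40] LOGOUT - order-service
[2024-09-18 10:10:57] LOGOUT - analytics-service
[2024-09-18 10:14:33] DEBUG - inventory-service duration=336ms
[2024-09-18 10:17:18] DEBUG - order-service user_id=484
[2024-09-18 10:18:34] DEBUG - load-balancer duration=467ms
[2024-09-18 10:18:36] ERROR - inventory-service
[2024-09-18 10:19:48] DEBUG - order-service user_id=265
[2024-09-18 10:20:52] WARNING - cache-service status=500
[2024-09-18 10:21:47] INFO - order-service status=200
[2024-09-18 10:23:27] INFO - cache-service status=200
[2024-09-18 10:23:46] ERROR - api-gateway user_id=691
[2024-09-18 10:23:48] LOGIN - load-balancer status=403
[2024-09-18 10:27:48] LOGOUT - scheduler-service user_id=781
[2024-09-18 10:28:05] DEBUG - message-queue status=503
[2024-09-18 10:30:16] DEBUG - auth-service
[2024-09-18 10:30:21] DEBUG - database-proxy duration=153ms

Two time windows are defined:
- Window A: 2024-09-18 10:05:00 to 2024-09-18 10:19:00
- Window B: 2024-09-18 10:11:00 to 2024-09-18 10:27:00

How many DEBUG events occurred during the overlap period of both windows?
3

To find overlap events:

1. Window A: 2024-09-18 10:05:00 to 2024-09-18 10:19:00
2. Window B: 2024-09-18 10:11:00 to 2024-09-18 10:27:00
3. Overlap period: 2024-09-18 10:11:00 to 2024-09-18 10:19:00
4. Count DEBUG events in overlap: 3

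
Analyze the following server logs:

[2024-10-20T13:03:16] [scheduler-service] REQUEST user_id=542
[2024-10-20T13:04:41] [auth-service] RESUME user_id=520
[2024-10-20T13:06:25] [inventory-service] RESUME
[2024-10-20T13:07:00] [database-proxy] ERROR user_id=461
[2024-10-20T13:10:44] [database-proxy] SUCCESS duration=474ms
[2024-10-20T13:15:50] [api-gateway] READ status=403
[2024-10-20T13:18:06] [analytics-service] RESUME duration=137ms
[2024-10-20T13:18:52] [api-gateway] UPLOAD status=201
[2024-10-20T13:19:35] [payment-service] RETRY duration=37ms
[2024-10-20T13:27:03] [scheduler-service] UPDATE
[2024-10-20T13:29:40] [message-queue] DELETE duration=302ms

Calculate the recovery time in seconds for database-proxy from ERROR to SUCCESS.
224

To calculate recovery time:

1. Find ERROR event for database-proxy: 2024-10-20T13:07:00
2. Find next SUCCESS event for database-proxy: 2024-10-20T13:10:44
3. Recovery time: 2024-10-20T13:10:44 - 2024-10-20T13:07:00 = 224 seconds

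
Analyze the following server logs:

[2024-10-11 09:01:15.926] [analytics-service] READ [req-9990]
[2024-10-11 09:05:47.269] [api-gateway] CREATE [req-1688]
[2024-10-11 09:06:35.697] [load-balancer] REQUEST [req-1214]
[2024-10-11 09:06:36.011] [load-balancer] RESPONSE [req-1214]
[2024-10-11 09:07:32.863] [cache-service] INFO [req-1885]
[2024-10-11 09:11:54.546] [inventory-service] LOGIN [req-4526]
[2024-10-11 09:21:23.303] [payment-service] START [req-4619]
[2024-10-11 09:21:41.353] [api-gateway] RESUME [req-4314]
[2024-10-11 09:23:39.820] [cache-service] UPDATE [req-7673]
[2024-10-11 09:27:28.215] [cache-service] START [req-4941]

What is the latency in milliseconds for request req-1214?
314

To calculate latency:

1. Find REQUEST with id req-1214: 2024-10-11 09:06:35.697
2. Find RESPONSE with id req-1214: 2024-10-11 09:06:36.011
3. Latency: 2024-10-11 09:06:36.011 - 2024-10-11 09:06:35.697 = 314ms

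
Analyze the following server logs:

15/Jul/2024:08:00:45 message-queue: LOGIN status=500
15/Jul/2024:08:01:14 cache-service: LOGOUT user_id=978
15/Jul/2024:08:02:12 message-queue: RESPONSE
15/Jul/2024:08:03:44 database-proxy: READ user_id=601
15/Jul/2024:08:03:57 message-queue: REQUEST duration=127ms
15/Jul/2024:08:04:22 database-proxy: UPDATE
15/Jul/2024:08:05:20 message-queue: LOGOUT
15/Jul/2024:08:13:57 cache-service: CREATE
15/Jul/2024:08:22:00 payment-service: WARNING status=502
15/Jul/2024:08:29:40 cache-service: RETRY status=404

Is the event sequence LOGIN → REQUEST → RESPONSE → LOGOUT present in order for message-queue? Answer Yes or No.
No

To verify sequence order:

1. Find all events in sequence LOGIN → REQUEST → RESPONSE → LOGOUT for message-queue
2. Extract their timestamps
3. Check if timestamps are in ascending order
4. Result: No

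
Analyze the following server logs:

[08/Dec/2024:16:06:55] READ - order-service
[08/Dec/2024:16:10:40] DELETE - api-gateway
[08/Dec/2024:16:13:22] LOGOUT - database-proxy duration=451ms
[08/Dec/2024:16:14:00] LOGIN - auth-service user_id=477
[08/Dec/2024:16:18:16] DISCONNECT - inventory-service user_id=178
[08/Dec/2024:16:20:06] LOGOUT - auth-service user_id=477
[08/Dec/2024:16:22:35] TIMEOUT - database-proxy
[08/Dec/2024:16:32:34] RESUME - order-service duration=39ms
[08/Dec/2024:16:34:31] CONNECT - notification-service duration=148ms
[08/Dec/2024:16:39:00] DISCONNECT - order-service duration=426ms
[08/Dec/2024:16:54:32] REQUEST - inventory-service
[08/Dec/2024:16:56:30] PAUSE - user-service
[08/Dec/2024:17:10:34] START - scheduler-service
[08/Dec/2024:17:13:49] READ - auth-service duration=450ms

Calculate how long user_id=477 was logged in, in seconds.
366

To calculate session duration:

1. Find LOGIN event for user_id=477: 08/Dec/2024:16:14:00
2. Find LOGOUT event for user_id=477: 08/Dec/2024:16:20:06
3. Session duration: 08/Dec/2024:16:20:06 - 08/Dec/2024:16:14:00 = 366 seconds (6 minutes)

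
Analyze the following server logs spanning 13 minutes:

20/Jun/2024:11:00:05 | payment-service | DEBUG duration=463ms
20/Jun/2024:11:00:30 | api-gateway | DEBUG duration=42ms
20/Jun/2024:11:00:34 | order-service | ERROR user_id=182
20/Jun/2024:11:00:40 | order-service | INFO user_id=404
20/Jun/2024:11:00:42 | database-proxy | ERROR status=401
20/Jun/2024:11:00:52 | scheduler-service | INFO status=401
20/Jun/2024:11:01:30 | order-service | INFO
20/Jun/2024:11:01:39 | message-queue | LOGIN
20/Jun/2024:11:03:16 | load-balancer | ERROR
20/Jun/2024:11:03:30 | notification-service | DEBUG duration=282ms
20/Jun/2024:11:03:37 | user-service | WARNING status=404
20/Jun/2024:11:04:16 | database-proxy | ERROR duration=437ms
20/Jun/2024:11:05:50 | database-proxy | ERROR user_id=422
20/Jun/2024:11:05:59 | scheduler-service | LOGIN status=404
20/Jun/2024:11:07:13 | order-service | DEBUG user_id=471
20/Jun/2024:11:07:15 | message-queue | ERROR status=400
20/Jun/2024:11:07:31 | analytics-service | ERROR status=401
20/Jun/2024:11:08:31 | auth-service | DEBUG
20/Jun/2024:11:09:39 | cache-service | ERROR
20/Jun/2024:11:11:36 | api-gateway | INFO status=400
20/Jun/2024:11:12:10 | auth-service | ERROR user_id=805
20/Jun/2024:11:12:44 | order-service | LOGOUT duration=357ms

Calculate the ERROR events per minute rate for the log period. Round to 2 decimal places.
0.69

To calculate the rate:

1. Count total ERROR events: 9
2. Total time period: 13 minutes
3. Rate = 9 / 13 = 0.69 events per minute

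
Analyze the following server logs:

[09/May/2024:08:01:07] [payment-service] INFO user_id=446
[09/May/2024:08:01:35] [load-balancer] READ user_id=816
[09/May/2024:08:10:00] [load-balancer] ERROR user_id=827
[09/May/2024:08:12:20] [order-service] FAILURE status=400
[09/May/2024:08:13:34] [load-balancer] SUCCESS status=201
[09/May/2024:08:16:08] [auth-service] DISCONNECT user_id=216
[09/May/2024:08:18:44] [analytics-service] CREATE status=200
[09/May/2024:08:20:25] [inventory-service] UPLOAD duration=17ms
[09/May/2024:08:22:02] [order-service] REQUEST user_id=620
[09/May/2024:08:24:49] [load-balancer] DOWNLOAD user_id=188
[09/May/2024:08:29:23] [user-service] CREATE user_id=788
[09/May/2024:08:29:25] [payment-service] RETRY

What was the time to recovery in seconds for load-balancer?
214

To calculate recovery time:

1. Find ERROR event for load-balancer: 09/May/2024:08:10:00
2. Find next SUCCESS event for load-balancer: 09/May/2024:08:13:34
3. Recovery time: 09/May/2024:08:13:34 - 09/May/2024:08:10:00 = 214 seconds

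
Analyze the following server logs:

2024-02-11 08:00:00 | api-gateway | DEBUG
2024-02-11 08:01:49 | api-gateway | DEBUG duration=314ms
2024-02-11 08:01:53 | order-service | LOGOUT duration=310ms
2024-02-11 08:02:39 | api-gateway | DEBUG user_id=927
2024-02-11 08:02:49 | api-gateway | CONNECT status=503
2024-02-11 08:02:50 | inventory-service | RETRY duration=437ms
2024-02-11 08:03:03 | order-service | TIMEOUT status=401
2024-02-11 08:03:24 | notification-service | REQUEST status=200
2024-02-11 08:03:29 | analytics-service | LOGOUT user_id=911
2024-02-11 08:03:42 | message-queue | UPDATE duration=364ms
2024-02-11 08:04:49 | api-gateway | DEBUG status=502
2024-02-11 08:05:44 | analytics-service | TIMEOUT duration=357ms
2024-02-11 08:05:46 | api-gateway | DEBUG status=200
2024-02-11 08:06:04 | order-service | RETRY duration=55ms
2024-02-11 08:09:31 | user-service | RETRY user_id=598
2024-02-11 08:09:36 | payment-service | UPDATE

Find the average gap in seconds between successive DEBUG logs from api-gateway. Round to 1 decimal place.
86.5

To calculate average interval:

1. Find all DEBUG events for api-gateway in order
2. Calculate time gaps between consecutive events
3. Compute mean of gaps: 346 / 4 = 86.5 seconds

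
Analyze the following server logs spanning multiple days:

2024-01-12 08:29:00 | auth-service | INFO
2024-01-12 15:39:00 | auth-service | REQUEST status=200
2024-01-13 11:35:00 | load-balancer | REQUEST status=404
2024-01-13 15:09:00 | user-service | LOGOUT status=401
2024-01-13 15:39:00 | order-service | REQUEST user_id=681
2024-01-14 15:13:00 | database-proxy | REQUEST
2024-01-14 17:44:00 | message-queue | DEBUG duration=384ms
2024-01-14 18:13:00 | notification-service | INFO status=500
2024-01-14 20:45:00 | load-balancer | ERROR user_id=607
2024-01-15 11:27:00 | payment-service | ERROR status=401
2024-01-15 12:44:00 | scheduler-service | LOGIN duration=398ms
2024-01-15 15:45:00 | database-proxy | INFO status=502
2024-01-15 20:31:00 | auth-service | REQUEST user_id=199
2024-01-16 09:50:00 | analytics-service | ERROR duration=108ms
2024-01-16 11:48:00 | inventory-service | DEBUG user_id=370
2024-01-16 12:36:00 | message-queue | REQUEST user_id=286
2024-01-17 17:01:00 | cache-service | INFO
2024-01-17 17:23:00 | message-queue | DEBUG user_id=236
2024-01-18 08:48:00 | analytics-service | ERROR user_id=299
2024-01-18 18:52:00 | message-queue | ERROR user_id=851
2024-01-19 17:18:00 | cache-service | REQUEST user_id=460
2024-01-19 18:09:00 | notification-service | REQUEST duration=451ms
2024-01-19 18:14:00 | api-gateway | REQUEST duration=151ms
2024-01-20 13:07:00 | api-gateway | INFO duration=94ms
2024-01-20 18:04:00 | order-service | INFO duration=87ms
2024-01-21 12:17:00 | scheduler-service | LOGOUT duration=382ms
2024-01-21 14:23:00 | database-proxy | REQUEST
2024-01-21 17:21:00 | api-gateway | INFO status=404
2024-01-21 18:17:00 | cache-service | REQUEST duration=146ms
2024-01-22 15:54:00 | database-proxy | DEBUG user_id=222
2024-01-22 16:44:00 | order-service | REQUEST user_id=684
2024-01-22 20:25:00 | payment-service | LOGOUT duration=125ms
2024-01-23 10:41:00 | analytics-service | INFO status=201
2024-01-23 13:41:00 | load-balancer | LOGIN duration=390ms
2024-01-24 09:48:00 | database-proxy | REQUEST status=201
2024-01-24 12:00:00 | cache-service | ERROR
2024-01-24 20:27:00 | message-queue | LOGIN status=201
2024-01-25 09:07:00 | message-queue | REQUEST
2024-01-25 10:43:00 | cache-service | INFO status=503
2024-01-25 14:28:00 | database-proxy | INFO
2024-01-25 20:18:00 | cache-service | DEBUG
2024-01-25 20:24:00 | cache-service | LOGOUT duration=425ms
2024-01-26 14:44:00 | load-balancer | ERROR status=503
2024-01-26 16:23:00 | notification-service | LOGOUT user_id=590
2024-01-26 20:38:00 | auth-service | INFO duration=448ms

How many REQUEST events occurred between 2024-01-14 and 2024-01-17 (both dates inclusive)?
3

To filter by date range:

1. Date range: 2024-01-14 through 2024-01-17, both dates inclusive
2. Filter for REQUEST events whose date falls in this range
3. Count matching events: 3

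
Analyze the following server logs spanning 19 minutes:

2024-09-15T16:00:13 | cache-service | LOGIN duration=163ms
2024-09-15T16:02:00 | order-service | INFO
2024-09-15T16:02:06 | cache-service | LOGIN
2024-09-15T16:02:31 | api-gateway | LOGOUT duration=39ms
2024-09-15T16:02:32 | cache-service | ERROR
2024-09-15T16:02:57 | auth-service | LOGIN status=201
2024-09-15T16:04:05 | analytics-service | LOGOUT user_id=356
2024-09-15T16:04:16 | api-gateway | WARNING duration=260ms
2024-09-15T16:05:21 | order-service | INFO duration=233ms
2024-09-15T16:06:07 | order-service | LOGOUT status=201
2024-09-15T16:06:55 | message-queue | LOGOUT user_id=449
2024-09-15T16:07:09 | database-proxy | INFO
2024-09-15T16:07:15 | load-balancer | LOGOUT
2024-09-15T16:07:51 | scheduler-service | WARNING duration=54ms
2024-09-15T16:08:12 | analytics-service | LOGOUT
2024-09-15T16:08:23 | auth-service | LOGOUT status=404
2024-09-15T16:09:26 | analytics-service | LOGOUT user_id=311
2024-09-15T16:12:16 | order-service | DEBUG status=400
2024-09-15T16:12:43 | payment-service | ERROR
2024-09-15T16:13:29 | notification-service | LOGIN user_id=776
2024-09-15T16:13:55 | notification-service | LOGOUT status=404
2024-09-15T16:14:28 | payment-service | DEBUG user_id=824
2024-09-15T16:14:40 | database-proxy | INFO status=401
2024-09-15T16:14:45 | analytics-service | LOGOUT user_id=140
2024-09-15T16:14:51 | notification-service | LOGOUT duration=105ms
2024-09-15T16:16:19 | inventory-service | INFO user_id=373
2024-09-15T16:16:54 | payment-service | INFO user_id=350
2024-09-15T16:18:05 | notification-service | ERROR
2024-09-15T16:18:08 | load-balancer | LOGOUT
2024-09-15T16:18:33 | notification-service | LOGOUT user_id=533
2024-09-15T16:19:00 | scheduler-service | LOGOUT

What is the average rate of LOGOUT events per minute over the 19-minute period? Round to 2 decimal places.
0.74

To calculate the rate:

1. Count total LOGOUT events: 14
2. Total time period: 19 minutes
3. Rate = 14 / 19 = 0.74 events per minute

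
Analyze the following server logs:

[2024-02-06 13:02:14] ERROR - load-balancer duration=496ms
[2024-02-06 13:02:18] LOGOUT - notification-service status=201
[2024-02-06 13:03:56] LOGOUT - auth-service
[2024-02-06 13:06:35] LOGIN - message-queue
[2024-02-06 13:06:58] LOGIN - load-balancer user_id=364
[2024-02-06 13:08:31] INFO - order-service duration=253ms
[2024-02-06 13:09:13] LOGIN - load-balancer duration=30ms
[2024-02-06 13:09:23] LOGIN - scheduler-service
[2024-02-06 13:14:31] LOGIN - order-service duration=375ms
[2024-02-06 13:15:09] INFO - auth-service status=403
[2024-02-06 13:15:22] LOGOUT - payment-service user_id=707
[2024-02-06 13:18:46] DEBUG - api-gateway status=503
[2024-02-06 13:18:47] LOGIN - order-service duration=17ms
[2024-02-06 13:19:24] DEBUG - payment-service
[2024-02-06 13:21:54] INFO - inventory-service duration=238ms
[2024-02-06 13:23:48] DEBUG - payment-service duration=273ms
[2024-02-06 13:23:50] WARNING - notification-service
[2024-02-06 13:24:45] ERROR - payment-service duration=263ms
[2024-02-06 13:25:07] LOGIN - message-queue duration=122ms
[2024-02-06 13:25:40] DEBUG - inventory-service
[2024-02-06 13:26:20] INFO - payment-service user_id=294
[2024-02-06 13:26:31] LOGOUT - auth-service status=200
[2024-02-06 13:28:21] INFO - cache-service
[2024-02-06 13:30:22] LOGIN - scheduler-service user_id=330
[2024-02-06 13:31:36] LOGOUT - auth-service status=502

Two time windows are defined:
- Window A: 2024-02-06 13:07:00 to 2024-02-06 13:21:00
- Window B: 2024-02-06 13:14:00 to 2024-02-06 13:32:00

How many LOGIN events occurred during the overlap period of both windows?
2

To find overlap events:

1. Window A: 2024-02-06 13:07:00 to 2024-02-06 13:21:00
2. Window B: 2024-02-06 13:14:00 to 2024-02-06 13:32:00
3. Overlap period: 2024-02-06 13:14:00 to 2024-02-06 13:21:00
4. Count LOGIN events in overlap: 2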